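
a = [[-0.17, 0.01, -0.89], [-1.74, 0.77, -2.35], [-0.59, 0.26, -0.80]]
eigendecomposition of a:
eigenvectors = [[0.39,0.33,-0.5],[0.87,-0.90,-0.86],[0.30,-0.30,0.09]]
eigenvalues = [-0.82, 0.62, 0.0]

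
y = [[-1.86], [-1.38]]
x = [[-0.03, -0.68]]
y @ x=[[0.06, 1.26],[0.04, 0.94]]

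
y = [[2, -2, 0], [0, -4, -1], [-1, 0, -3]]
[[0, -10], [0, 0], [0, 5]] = y@[[0, -5], [0, 0], [0, 0]]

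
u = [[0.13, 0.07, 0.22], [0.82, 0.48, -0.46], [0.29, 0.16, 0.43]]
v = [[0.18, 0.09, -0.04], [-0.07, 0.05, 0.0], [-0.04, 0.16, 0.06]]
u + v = [[0.31, 0.16, 0.18],[0.75, 0.53, -0.46],[0.25, 0.32, 0.49]]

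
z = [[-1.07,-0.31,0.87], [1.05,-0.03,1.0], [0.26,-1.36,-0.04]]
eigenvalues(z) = [(-1.43+0j), (0.14+1.39j), (0.14-1.39j)]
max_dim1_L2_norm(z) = 1.45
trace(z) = -1.14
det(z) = -2.79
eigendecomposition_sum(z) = [[(-1.07+0j),(0.24+0j),(0.5-0j)], [0.39-0.00j,(-0.09-0j),-0.18+0.00j], [0.58-0.00j,(-0.13-0j),-0.27+0.00j]] + [[0.18j,-0.28+0.15j,0.19+0.22j],[(0.33+0.16j),0.03+0.66j,0.59-0.15j],[-0.16+0.30j,(-0.61-0j),0.11+0.56j]] + [[0.00-0.18j, -0.28-0.15j, 0.19-0.22j], [0.33-0.16j, 0.03-0.66j, 0.59+0.15j], [-0.16-0.30j, -0.61+0.00j, 0.11-0.56j]]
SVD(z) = [[-0.42, -0.75, -0.51], [0.81, -0.07, -0.58], [0.40, -0.66, 0.64]] @ diag([1.5376310248683152, 1.4390671586583395, 1.2589187996981501]) @ [[0.92, -0.28, 0.28],[0.39, 0.79, -0.48],[0.08, -0.55, -0.83]]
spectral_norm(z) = 1.54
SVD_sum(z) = [[-0.6, 0.18, -0.18], [1.15, -0.35, 0.35], [0.56, -0.17, 0.17]] + [[-0.42, -0.85, 0.52],[-0.04, -0.08, 0.05],[-0.37, -0.75, 0.46]] + [[-0.05, 0.35, 0.53], [-0.06, 0.4, 0.6], [0.07, -0.44, -0.67]]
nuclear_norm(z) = 4.24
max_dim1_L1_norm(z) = 2.25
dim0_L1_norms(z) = [2.38, 1.7, 1.91]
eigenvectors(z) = [[-0.84+0.00j, -0.14-0.30j, (-0.14+0.3j)], [(0.3+0j), (-0.69+0j), -0.69-0.00j], [(0.45+0j), (0.03-0.64j), (0.03+0.64j)]]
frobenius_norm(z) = 2.45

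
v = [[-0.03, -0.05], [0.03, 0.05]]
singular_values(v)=[0.08, 0.0]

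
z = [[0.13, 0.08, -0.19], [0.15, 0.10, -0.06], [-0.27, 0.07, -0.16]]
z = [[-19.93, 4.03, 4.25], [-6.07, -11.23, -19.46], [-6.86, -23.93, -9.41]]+[[20.06,-3.95,-4.44],  [6.22,11.33,19.40],  [6.59,24.00,9.25]]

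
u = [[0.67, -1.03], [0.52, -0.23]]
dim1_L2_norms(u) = [1.23, 0.57]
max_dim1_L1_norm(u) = 1.7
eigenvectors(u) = [[0.82+0.00j, 0.82-0.00j],[(0.36-0.46j), (0.36+0.46j)]]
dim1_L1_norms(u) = [1.7, 0.75]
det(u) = 0.38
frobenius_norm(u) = 1.35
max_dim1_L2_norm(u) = 1.23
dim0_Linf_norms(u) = [0.67, 1.03]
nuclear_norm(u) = 1.61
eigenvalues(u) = [(0.22+0.58j), (0.22-0.58j)]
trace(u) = 0.44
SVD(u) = [[-0.93, -0.38], [-0.38, 0.93]] @ diag([1.3228490680645106, 0.28839268909051047]) @ [[-0.62, 0.79],[0.79, 0.62]]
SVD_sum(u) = [[0.76, -0.96], [0.31, -0.39]] + [[-0.09, -0.07], [0.21, 0.16]]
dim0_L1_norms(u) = [1.19, 1.26]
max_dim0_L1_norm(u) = 1.26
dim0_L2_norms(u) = [0.85, 1.06]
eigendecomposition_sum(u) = [[(0.34+0.2j), (-0.51+0.2j)], [(0.26-0.1j), -0.11+0.37j]] + [[(0.34-0.2j), -0.51-0.20j], [0.26+0.10j, (-0.11-0.37j)]]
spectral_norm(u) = 1.32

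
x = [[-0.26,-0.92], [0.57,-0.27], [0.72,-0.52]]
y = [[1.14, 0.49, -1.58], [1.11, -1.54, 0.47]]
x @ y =[[-1.32, 1.29, -0.02],[0.35, 0.7, -1.03],[0.24, 1.15, -1.38]]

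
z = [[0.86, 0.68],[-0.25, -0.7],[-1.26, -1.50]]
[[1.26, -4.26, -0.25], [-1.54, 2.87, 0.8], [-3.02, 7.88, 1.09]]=z @ [[-0.38, -2.37, 0.86], [2.33, -3.26, -1.45]]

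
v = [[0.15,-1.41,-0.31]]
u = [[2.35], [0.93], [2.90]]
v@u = [[-1.86]]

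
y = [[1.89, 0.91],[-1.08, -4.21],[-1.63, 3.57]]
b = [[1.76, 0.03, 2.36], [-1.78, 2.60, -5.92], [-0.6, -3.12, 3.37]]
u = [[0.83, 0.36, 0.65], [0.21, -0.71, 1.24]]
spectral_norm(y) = 5.60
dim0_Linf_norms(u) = [0.83, 0.71, 1.24]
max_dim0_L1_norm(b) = 11.65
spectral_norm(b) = 8.25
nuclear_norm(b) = 10.90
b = y @ u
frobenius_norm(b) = 8.67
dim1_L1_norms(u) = [1.84, 2.16]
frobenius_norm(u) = 1.82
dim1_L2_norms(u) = [1.11, 1.44]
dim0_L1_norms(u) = [1.04, 1.07, 1.89]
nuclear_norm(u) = 2.49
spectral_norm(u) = 1.58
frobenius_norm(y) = 6.22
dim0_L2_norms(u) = [0.86, 0.8, 1.4]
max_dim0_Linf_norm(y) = 4.21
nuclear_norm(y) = 8.31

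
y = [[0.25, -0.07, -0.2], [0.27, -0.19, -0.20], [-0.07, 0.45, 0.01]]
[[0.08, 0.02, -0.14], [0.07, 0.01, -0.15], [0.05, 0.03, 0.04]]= y @ [[0.34, 0.16, -0.02], [0.16, 0.08, 0.08], [-0.02, 0.08, 0.66]]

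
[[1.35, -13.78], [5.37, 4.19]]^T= [[1.35, 5.37], [-13.78, 4.19]]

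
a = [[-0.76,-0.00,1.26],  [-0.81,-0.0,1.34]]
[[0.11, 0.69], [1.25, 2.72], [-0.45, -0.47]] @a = [[-0.64, 0.0, 1.06],[-3.15, 0.0, 5.22],[0.72, 0.0, -1.2]]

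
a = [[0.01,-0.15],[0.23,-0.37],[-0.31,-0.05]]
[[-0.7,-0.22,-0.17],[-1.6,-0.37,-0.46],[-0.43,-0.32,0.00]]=a @ [[0.62, 0.78, -0.19], [4.70, 1.49, 1.13]]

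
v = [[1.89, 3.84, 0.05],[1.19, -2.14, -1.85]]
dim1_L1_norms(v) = [5.78, 5.18]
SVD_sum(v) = [[1.02, 3.92, 0.79], [-0.52, -1.98, -0.40]] + [[0.87, -0.08, -0.74], [1.71, -0.16, -1.45]]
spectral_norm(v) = 4.62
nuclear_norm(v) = 7.14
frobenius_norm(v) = 5.27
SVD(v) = [[-0.89, 0.45], [0.45, 0.89]] @ diag([4.624822379801607, 2.5198051423247403]) @ [[-0.25, -0.95, -0.19], [0.76, -0.07, -0.65]]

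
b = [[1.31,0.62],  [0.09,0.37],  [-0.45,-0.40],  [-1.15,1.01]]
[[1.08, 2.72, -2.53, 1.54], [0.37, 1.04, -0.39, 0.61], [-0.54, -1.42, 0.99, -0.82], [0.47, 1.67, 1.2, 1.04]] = b @[[0.39,0.84,-1.62,0.45],[0.91,2.61,-0.66,1.54]]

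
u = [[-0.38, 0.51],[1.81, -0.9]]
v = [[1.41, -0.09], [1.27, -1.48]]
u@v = [[0.11, -0.72], [1.41, 1.17]]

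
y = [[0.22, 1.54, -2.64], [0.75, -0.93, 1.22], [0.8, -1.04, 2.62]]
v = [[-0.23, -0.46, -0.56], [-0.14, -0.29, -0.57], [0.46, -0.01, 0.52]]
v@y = [[-0.84, 0.66, -1.42], [-0.7, 0.65, -1.48], [0.51, 0.18, 0.14]]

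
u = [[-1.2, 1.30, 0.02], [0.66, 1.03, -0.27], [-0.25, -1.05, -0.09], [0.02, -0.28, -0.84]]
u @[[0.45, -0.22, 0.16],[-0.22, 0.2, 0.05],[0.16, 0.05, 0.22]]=[[-0.82, 0.52, -0.12], [0.03, 0.05, 0.10], [0.10, -0.16, -0.11], [-0.06, -0.10, -0.20]]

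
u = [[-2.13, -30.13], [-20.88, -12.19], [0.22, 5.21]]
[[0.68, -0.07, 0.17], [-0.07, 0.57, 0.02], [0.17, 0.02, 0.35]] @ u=[[0.05,-18.75], [-11.75,-4.73], [-0.7,-3.54]]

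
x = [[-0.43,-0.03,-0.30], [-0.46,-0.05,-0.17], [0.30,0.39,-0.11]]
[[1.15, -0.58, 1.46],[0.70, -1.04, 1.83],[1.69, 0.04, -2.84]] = x @[[-0.83, 3.87, -4.06], [4.1, -3.77, -3.79], [-3.06, -3.22, 1.33]]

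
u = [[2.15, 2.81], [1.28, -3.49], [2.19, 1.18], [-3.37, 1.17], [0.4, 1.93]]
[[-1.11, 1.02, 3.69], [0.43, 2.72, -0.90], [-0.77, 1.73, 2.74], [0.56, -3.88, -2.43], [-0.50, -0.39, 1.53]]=u @ [[-0.24,  1.01,  0.93], [-0.21,  -0.41,  0.6]]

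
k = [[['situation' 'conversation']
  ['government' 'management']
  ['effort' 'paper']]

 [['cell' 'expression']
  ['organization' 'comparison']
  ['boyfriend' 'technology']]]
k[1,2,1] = 'technology'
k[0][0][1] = 'conversation'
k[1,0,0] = 'cell'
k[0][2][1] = 'paper'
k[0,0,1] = 'conversation'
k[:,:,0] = [['situation', 'government', 'effort'], ['cell', 'organization', 'boyfriend']]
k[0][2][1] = 'paper'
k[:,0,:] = [['situation', 'conversation'], ['cell', 'expression']]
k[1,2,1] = 'technology'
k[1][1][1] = 'comparison'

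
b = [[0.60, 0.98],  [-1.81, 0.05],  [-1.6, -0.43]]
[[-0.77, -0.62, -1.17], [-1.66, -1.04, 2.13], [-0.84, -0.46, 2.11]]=b @ [[0.88, 0.55, -1.19],[-1.32, -0.97, -0.47]]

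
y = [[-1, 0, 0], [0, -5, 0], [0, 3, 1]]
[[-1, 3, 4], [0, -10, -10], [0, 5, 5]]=y @ [[1, -3, -4], [0, 2, 2], [0, -1, -1]]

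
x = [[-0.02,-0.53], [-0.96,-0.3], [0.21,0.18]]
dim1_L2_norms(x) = [0.53, 1.01, 0.28]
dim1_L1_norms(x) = [0.55, 1.26, 0.39]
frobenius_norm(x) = 1.17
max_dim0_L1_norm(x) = 1.19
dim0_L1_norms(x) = [1.19, 1.01]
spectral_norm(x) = 1.06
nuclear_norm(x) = 1.56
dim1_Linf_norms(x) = [0.53, 0.96, 0.21]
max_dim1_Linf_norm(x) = 0.96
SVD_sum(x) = [[-0.22, -0.10], [-0.90, -0.42], [0.24, 0.11]] + [[0.20, -0.43], [-0.06, 0.12], [-0.03, 0.07]]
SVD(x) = [[-0.23, 0.95], [-0.94, -0.27], [0.25, -0.15]] @ diag([1.059848241040451, 0.4961065469870983]) @ [[0.91,  0.42], [0.42,  -0.91]]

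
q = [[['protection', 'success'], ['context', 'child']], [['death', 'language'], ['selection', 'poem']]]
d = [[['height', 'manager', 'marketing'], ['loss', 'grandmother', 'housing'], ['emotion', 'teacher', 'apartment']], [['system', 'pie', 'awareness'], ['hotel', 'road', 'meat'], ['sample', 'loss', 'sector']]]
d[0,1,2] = 'housing'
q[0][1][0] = 'context'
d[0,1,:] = ['loss', 'grandmother', 'housing']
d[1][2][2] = 'sector'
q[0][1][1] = 'child'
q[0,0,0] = 'protection'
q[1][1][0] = 'selection'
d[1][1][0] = 'hotel'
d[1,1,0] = 'hotel'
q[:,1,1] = ['child', 'poem']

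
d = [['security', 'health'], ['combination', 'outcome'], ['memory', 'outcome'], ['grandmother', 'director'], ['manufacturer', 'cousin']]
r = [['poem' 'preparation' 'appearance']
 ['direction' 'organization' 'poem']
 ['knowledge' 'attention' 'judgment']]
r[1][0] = 'direction'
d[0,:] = ['security', 'health']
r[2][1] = 'attention'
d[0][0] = 'security'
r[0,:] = ['poem', 'preparation', 'appearance']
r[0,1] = 'preparation'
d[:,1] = ['health', 'outcome', 'outcome', 'director', 'cousin']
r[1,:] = ['direction', 'organization', 'poem']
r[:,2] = ['appearance', 'poem', 'judgment']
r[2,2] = 'judgment'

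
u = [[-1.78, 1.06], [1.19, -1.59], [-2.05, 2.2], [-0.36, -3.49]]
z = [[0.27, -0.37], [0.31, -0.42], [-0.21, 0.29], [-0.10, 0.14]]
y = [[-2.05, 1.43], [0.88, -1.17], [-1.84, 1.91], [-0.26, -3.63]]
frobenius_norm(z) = 0.80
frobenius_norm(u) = 5.44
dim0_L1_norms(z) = [0.89, 1.22]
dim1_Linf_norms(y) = [2.05, 1.17, 1.91, 3.63]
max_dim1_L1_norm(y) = 3.89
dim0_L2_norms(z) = [0.47, 0.65]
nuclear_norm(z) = 0.80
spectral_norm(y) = 4.81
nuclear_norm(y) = 7.16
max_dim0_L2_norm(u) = 4.55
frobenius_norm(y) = 5.35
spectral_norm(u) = 4.89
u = y + z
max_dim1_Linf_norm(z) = 0.42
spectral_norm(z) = 0.80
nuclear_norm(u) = 7.27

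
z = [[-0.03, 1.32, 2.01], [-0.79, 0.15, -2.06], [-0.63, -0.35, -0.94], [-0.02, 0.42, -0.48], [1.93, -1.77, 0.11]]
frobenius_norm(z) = 4.40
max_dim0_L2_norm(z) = 3.07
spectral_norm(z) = 3.26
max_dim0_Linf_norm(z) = 2.06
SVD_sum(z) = [[0.53, 0.54, 2.07], [-0.5, -0.51, -1.96], [-0.27, -0.27, -1.05], [-0.08, -0.09, -0.33], [0.03, 0.03, 0.12]] + [[-0.65, 0.69, -0.01], [-0.47, 0.49, -0.01], [-0.13, 0.14, -0.00], [-0.22, 0.24, -0.00], [1.8, -1.90, 0.04]] + [[0.09, 0.09, -0.05], [0.18, 0.17, -0.09], [-0.23, -0.21, 0.11], [0.29, 0.27, -0.14], [0.1, 0.09, -0.05]]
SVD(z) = [[-0.68, 0.33, 0.22], [0.64, 0.24, 0.42], [0.34, 0.07, -0.53], [0.11, 0.11, 0.67], [-0.04, -0.90, 0.23]] @ diag([3.2580101570860935, 2.888090140418675, 0.6308764991187176]) @ [[-0.24, -0.25, -0.94], [-0.69, 0.73, -0.01], [0.68, 0.64, -0.34]]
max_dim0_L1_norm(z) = 5.6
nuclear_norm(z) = 6.78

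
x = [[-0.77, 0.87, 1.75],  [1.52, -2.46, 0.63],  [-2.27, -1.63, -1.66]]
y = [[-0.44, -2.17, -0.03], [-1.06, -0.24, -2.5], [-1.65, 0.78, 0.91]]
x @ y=[[-3.47, 2.83, -0.56], [0.90, -2.22, 6.68], [5.47, 4.02, 2.63]]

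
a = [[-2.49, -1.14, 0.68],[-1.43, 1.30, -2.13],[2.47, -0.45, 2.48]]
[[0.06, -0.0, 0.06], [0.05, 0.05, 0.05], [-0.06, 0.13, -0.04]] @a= [[-0.00,-0.10,0.19], [-0.07,-0.01,0.05], [-0.14,0.26,-0.42]]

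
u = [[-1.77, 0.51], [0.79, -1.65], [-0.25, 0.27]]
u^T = [[-1.77, 0.79, -0.25], [0.51, -1.65, 0.27]]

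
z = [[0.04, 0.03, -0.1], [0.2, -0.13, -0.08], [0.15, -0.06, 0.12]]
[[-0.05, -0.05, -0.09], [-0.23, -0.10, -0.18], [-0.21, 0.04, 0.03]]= z @[[-1.40, -0.1, -0.33], [-0.33, 0.24, 0.34], [-0.15, 0.55, 0.85]]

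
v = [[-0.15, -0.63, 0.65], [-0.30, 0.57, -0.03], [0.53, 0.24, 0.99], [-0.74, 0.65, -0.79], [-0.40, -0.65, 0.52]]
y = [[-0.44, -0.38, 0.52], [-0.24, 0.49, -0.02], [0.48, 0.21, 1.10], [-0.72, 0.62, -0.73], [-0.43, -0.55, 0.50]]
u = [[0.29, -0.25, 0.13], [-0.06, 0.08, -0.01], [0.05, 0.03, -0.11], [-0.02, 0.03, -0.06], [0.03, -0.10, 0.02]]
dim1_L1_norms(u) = [0.67, 0.15, 0.19, 0.11, 0.15]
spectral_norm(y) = 1.68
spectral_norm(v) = 1.82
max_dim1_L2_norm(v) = 1.26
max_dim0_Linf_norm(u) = 0.29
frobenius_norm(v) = 2.24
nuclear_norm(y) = 3.53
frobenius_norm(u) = 0.45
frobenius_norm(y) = 2.14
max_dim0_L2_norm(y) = 1.5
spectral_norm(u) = 0.43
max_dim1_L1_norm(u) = 0.67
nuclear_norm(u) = 0.62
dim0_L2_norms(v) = [1.05, 1.27, 1.52]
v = u + y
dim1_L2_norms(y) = [0.78, 0.55, 1.22, 1.2, 0.86]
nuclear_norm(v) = 3.63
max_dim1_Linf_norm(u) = 0.29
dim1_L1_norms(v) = [1.43, 0.9, 1.76, 2.18, 1.57]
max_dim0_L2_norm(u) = 0.3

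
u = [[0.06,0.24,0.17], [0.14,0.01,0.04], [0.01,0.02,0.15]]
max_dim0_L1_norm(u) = 0.36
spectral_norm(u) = 0.33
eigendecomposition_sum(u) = [[-0.06,0.10,0.02], [0.06,-0.08,-0.02], [-0.0,0.00,0.0]] + [[0.11, 0.13, 0.24], [0.07, 0.08, 0.15], [0.03, 0.03, 0.06]] + [[0.01, 0.01, -0.1], [0.01, 0.01, -0.09], [-0.01, -0.01, 0.09]]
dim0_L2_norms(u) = [0.15, 0.24, 0.23]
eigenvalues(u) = [-0.15, 0.25, 0.12]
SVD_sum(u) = [[0.08, 0.21, 0.20], [0.02, 0.05, 0.05], [0.03, 0.08, 0.08]] + [[-0.03, 0.01, -0.00], [0.12, -0.05, 0.00], [0.0, -0.00, 0.00]] + [[0.01,0.02,-0.03], [0.0,0.01,-0.01], [-0.02,-0.06,0.07]]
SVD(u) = [[-0.91, 0.24, -0.34], [-0.22, -0.97, -0.11], [-0.36, -0.02, 0.93]] @ diag([0.32629958200172493, 0.13062247154661807, 0.10424179925803517]) @ [[-0.27, -0.7, -0.66], [-0.93, 0.37, -0.01], [-0.25, -0.62, 0.75]]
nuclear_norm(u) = 0.56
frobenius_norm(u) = 0.37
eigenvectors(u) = [[0.75, -0.83, -0.60],[-0.66, -0.52, -0.56],[0.02, -0.19, 0.57]]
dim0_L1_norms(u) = [0.21, 0.27, 0.36]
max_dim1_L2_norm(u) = 0.3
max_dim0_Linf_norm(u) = 0.24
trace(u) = 0.22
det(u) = -0.00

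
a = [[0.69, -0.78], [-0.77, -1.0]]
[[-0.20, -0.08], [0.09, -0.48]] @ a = [[-0.08,0.24], [0.43,0.41]]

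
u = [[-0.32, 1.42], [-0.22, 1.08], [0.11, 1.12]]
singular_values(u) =[2.12, 0.3]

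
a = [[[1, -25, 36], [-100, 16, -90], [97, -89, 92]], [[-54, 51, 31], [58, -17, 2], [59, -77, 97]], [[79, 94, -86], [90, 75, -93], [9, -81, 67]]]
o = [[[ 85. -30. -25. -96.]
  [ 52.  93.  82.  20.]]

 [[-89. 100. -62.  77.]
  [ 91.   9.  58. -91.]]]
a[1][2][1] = -77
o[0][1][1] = 93.0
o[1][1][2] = 58.0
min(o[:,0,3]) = -96.0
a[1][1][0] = 58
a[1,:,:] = [[-54, 51, 31], [58, -17, 2], [59, -77, 97]]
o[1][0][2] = -62.0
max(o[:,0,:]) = 100.0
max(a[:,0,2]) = 36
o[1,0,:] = [-89.0, 100.0, -62.0, 77.0]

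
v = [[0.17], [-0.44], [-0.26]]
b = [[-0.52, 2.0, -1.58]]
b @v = [[-0.56]]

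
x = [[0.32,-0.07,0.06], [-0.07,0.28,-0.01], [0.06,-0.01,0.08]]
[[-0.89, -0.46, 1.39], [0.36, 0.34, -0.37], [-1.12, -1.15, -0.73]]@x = [[-0.17, -0.08, 0.06], [0.07, 0.07, -0.01], [-0.32, -0.24, -0.11]]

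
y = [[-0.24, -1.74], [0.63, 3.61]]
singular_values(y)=[4.06, 0.06]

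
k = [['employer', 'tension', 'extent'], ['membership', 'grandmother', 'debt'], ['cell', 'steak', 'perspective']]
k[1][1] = 'grandmother'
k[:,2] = ['extent', 'debt', 'perspective']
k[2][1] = 'steak'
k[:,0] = ['employer', 'membership', 'cell']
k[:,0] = ['employer', 'membership', 'cell']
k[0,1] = 'tension'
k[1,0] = 'membership'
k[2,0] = 'cell'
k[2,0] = 'cell'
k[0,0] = 'employer'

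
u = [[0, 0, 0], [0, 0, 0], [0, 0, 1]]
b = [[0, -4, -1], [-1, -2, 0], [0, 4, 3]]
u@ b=[[0, 0, 0], [0, 0, 0], [0, 4, 3]]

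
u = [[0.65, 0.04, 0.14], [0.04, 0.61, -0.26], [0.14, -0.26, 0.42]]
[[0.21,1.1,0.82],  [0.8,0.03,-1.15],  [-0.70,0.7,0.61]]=u@[[0.61, 1.29, 1.47], [0.63, 0.67, -2.12], [-1.49, 1.65, -0.34]]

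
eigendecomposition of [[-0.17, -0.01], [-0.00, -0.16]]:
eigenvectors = [[1.00, -0.71],[0.0, 0.71]]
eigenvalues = [-0.17, -0.16]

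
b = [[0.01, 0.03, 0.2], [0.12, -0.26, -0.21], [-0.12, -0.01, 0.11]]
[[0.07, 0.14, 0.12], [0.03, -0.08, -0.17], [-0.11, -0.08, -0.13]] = b @ [[1.14,1.14,1.34], [0.21,0.37,0.94], [0.26,0.57,0.41]]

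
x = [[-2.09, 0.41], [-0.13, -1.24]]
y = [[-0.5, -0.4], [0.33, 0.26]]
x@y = [[1.18, 0.94],[-0.34, -0.27]]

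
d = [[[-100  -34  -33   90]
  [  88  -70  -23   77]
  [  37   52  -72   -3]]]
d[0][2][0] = 37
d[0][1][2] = -23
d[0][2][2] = -72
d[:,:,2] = [[-33, -23, -72]]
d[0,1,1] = -70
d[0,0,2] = -33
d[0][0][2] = -33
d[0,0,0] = -100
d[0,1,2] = -23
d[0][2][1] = 52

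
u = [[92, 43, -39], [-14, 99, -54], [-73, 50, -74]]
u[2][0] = -73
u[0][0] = 92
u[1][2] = -54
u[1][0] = -14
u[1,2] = -54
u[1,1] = 99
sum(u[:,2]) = -167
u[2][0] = -73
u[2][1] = 50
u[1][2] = -54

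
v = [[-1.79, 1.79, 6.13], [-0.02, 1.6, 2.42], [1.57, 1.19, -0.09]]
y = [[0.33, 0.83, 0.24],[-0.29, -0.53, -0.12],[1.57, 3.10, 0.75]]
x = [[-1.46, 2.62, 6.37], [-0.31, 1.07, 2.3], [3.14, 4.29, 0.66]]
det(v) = -3.33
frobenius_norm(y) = 3.72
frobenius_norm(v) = 7.50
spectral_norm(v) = 7.16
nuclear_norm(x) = 12.78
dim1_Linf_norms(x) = [6.37, 2.3, 4.29]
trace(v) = -0.28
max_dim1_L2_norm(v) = 6.63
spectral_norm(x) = 7.78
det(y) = -0.00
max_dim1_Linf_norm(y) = 3.1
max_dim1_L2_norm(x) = 7.04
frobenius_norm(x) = 9.21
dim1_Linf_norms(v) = [6.13, 2.42, 1.57]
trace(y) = 0.55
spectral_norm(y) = 3.72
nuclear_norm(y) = 3.82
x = v + y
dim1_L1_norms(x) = [10.45, 3.68, 8.09]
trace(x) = 0.27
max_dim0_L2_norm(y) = 3.25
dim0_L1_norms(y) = [2.19, 4.46, 1.11]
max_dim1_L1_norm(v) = 9.71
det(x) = 2.96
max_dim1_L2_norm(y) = 3.55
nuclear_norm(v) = 9.59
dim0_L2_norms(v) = [2.38, 2.68, 6.59]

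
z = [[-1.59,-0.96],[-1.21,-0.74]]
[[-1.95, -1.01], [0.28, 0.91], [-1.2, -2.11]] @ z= [[4.32, 2.62], [-1.55, -0.94], [4.46, 2.71]]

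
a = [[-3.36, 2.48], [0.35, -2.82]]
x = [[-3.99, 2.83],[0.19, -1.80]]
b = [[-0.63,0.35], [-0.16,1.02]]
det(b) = -0.59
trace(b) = 0.39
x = b + a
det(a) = 8.61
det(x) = 6.64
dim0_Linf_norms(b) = [0.63, 1.02]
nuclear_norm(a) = 6.54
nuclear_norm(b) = 1.66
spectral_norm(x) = 5.05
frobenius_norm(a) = 5.05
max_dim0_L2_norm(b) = 1.08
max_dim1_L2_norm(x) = 4.89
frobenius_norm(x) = 5.22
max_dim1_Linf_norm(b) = 1.02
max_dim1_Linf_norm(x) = 3.99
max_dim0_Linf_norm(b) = 1.02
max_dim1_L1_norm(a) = 5.84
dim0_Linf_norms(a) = [3.36, 2.82]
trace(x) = -5.79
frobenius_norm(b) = 1.26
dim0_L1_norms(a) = [3.71, 5.3]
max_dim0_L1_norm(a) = 5.3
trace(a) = -6.18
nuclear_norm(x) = 6.36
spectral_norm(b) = 1.15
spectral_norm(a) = 4.71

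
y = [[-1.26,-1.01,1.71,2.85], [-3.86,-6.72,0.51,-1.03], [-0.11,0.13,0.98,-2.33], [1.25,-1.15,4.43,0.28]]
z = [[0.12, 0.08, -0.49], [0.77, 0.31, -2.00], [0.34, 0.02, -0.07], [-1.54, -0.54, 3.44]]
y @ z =[[-4.74, -1.92, 12.32], [-3.88, -1.83, 11.75], [4.01, 1.31, -8.29], [0.34, -0.32, 2.34]]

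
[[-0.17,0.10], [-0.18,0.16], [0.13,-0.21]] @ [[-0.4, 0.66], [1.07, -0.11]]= [[0.18, -0.12],  [0.24, -0.14],  [-0.28, 0.11]]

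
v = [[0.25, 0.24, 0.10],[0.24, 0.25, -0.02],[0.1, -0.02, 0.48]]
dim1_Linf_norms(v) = [0.25, 0.25, 0.48]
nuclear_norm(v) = 0.99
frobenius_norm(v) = 0.70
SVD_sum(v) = [[0.18, 0.13, 0.22], [0.13, 0.09, 0.16], [0.22, 0.16, 0.28]] + [[0.08,0.11,-0.12], [0.11,0.16,-0.18], [-0.12,-0.18,0.20]] + [[-0.0,0.0,0.0],[0.0,-0.00,-0.0],[0.0,-0.0,-0.0]]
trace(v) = 0.98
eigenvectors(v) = [[0.71, -0.57, -0.41], [-0.68, -0.41, -0.61], [-0.17, -0.71, 0.68]]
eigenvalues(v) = [-0.01, 0.55, 0.44]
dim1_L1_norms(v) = [0.59, 0.51, 0.6]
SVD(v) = [[-0.57, -0.41, -0.71], [-0.41, -0.61, 0.68], [-0.71, 0.68, 0.17]] @ diag([0.5482816685866636, 0.4367628246313977, 0.005044493218061182]) @ [[-0.57, -0.41, -0.71],[-0.41, -0.61, 0.68],[0.71, -0.68, -0.17]]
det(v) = -0.00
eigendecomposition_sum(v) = [[-0.00, 0.00, 0.0], [0.0, -0.00, -0.0], [0.00, -0.0, -0.0]] + [[0.18, 0.13, 0.22], [0.13, 0.09, 0.16], [0.22, 0.16, 0.28]] + [[0.08, 0.11, -0.12],[0.11, 0.16, -0.18],[-0.12, -0.18, 0.2]]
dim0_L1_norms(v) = [0.59, 0.51, 0.6]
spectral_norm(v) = 0.55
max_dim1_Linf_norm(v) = 0.48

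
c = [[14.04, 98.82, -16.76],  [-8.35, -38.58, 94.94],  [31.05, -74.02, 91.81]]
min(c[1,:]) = -38.58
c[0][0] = 14.04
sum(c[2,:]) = 48.84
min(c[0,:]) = -16.76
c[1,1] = -38.58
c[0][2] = -16.76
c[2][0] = 31.05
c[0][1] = 98.82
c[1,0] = -8.35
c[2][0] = 31.05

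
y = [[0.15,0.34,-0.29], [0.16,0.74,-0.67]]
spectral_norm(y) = 1.11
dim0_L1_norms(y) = [0.31, 1.08, 0.96]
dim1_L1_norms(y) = [0.78, 1.57]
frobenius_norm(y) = 1.12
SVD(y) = [[-0.42, -0.91], [-0.91, 0.42]] @ diag([1.1131991761033118, 0.071327374288614]) @ [[-0.19, -0.73, 0.66], [-0.97, 0.02, -0.25]]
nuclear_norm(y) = 1.18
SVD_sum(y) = [[0.09, 0.34, -0.31], [0.19, 0.74, -0.66]] + [[0.06,-0.00,0.02], [-0.03,0.0,-0.01]]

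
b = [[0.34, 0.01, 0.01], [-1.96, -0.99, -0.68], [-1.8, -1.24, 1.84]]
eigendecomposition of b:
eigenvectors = [[0.01, -0.56, 0.00],[-0.93, 0.83, -0.22],[-0.37, 0.01, 0.98]]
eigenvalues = [-1.24, 0.32, 2.11]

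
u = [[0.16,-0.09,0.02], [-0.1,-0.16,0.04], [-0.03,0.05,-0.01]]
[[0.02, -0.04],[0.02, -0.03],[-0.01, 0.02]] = u@ [[0.06, -0.13], [-0.19, 0.30], [-0.12, 0.16]]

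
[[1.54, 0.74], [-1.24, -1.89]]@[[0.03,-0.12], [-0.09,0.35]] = [[-0.02, 0.07],[0.13, -0.51]]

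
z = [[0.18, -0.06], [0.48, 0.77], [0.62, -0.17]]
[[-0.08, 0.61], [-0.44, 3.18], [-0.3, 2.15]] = z @ [[-0.54, 3.93],[-0.23, 1.68]]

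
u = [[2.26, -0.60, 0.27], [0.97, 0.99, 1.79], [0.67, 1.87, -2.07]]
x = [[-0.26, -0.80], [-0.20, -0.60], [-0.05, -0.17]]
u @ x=[[-0.48,-1.49], [-0.54,-1.67], [-0.44,-1.31]]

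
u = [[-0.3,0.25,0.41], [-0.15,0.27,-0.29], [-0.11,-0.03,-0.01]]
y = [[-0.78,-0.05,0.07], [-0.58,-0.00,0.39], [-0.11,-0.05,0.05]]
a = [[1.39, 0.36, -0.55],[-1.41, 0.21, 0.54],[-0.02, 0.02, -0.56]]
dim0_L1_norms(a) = [2.82, 0.59, 1.65]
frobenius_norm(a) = 2.24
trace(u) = -0.04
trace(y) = -0.73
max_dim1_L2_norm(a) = 1.54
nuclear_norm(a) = 3.07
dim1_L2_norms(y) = [0.78, 0.7, 0.13]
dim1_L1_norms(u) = [0.96, 0.71, 0.15]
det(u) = 0.03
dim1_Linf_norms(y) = [0.78, 0.58, 0.11]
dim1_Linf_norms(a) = [1.39, 1.41, 0.56]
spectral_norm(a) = 2.14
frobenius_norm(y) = 1.06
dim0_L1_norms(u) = [0.56, 0.55, 0.71]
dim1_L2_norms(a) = [1.54, 1.52, 0.56]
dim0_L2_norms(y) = [0.98, 0.07, 0.4]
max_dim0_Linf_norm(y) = 0.78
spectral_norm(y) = 1.03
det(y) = -0.01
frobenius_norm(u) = 0.72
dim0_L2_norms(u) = [0.35, 0.37, 0.5]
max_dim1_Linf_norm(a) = 1.41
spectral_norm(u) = 0.57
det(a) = -0.45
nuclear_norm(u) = 1.10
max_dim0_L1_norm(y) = 1.47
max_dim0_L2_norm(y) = 0.98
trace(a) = 1.04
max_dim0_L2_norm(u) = 0.5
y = u @ a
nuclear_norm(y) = 1.33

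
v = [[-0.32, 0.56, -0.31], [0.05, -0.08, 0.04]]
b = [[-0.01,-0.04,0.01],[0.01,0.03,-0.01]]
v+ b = [[-0.33, 0.52, -0.3], [0.06, -0.05, 0.03]]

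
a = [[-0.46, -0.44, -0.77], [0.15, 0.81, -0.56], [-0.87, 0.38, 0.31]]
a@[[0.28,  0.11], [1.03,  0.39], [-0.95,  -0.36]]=[[0.15,0.05],[1.41,0.53],[-0.15,-0.06]]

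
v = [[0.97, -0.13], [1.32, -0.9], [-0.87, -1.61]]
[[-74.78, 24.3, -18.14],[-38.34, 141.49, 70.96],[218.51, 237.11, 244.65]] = v @[[-88.85, 4.95, -36.43], [-87.71, -149.95, -132.27]]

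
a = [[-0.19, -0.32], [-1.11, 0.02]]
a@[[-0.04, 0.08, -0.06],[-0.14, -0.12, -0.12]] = [[0.05, 0.02, 0.05], [0.04, -0.09, 0.06]]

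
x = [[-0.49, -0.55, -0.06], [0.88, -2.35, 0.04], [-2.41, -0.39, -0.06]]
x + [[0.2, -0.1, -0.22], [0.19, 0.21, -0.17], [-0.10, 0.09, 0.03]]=[[-0.29, -0.65, -0.28], [1.07, -2.14, -0.13], [-2.51, -0.30, -0.03]]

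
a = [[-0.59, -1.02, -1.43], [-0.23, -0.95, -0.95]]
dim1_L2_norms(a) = [1.85, 1.36]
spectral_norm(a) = 2.29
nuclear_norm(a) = 2.53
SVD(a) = [[-0.81,-0.59],  [-0.59,0.81]] @ diag([2.2873015275235518, 0.24403221547251464]) @ [[0.27, 0.61, 0.75], [0.66, -0.68, 0.31]]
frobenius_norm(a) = 2.30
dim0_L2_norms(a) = [0.63, 1.39, 1.72]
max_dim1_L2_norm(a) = 1.85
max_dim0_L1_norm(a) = 2.38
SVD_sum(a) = [[-0.49,-1.12,-1.39], [-0.36,-0.82,-1.01]] + [[-0.10, 0.1, -0.04],[0.13, -0.13, 0.06]]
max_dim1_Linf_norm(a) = 1.43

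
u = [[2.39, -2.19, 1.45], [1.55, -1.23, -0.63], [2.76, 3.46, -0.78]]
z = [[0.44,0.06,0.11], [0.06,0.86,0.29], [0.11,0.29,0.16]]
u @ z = [[1.08, -1.32, -0.14], [0.54, -1.15, -0.29], [1.34, 2.92, 1.18]]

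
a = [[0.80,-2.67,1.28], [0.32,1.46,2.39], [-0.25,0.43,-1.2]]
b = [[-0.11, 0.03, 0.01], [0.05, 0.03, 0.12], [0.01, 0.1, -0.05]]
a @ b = [[-0.21, 0.07, -0.38], [0.06, 0.29, 0.06], [0.04, -0.11, 0.11]]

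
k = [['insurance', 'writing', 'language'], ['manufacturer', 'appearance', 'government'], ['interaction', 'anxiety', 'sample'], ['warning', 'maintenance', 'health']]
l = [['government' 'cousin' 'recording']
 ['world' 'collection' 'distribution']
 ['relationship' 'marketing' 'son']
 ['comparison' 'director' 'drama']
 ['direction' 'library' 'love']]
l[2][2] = 'son'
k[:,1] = ['writing', 'appearance', 'anxiety', 'maintenance']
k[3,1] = 'maintenance'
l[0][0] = 'government'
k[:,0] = ['insurance', 'manufacturer', 'interaction', 'warning']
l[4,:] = ['direction', 'library', 'love']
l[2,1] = 'marketing'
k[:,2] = ['language', 'government', 'sample', 'health']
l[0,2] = 'recording'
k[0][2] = 'language'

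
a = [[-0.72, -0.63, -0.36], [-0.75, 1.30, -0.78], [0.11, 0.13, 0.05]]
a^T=[[-0.72, -0.75, 0.11], [-0.63, 1.3, 0.13], [-0.36, -0.78, 0.05]]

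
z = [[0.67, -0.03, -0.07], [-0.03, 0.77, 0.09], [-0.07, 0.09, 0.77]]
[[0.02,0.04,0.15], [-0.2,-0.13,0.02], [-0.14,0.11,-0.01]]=z @ [[-0.0,0.07,0.23], [-0.24,-0.19,0.03], [-0.15,0.17,0.01]]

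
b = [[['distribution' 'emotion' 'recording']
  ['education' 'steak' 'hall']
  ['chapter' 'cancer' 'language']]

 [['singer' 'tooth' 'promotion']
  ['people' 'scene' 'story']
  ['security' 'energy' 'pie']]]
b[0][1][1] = 'steak'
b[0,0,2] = 'recording'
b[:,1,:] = [['education', 'steak', 'hall'], ['people', 'scene', 'story']]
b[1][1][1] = 'scene'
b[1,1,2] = 'story'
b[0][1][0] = 'education'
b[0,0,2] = 'recording'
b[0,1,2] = 'hall'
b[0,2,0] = 'chapter'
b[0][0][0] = 'distribution'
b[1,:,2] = ['promotion', 'story', 'pie']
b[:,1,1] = ['steak', 'scene']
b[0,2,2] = 'language'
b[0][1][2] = 'hall'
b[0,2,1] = 'cancer'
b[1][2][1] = 'energy'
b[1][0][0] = 'singer'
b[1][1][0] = 'people'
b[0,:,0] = ['distribution', 'education', 'chapter']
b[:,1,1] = ['steak', 'scene']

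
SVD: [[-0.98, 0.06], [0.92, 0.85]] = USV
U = [[-0.58, 0.82], [0.82, 0.58]]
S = [1.47, 0.6]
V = [[0.89,0.45], [-0.45,0.89]]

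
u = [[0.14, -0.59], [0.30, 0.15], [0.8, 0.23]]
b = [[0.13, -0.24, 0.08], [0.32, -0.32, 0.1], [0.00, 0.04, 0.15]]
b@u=[[0.01,-0.09],[0.03,-0.21],[0.13,0.04]]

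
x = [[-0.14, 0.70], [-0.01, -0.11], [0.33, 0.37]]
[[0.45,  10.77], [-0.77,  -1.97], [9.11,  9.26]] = x @ [[21.97, 8.82],[5.03, 17.15]]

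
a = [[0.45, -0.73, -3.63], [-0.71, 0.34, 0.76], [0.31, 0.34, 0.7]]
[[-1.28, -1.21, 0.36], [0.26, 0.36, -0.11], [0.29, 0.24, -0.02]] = a @ [[0.05,-0.10,0.08], [0.14,0.21,0.06], [0.33,0.28,-0.10]]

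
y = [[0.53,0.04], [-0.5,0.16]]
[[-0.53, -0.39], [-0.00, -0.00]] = y@[[-0.81,  -0.60], [-2.55,  -1.89]]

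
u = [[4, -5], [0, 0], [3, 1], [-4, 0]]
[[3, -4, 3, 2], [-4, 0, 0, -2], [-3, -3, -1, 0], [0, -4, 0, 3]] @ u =[[13, -12], [-8, 20], [-15, 14], [-12, 0]]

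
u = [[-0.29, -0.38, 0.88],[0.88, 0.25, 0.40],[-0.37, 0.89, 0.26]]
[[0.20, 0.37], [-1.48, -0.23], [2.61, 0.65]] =u @ [[-2.34, -0.55], [1.88, 0.38], [0.27, 0.40]]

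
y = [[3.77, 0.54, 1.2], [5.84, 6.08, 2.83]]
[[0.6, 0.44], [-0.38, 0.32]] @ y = [[4.83,3.0,1.97],[0.44,1.74,0.45]]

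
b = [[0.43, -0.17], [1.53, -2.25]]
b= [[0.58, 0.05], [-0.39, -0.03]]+[[-0.15, -0.22],  [1.92, -2.22]]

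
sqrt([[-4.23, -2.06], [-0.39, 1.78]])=[[0.03+2.04j,-0.45+0.69j], [(-0.09+0.13j),(1.35+0.04j)]]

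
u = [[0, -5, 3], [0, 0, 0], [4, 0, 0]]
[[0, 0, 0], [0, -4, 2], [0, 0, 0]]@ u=[[0, 0, 0], [8, 0, 0], [0, 0, 0]]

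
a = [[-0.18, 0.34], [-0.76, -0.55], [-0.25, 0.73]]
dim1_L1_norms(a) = [0.52, 1.31, 0.98]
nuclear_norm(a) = 1.78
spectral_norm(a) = 1.02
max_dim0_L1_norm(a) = 1.62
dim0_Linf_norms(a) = [0.76, 0.73]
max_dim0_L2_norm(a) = 0.98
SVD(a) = [[0.22, 0.40], [-0.81, 0.58], [0.54, 0.71]] @ diag([1.0172729565813308, 0.7672390317288856]) @ [[0.43, 0.9], [-0.9, 0.43]]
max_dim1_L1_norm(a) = 1.31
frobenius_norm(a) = 1.27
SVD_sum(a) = [[0.1,0.21], [-0.36,-0.74], [0.24,0.5]] + [[-0.28, 0.13],[-0.4, 0.19],[-0.49, 0.23]]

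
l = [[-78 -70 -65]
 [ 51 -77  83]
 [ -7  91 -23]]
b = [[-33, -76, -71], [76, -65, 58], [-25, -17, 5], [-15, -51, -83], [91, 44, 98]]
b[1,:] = [76, -65, 58]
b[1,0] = 76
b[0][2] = -71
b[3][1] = -51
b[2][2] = 5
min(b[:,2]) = -83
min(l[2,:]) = -23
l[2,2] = -23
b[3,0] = -15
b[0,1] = -76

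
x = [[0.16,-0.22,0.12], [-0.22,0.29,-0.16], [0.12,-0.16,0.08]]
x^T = [[0.16, -0.22, 0.12], [-0.22, 0.29, -0.16], [0.12, -0.16, 0.08]]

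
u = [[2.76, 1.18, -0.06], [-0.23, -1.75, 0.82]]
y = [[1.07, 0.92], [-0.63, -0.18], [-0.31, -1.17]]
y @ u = [[2.74, -0.35, 0.69], [-1.70, -0.43, -0.11], [-0.59, 1.68, -0.94]]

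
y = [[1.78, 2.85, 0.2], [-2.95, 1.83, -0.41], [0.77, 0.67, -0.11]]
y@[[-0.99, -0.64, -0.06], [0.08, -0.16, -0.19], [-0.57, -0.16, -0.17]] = [[-1.65, -1.63, -0.68], [3.3, 1.66, -0.1], [-0.65, -0.58, -0.15]]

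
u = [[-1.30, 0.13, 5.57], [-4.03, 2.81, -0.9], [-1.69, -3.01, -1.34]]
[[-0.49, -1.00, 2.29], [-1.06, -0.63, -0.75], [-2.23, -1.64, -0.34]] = u@[[0.55, 0.42, 0.03], [0.42, 0.35, -0.09], [0.03, -0.09, 0.42]]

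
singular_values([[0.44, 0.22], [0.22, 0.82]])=[0.92, 0.34]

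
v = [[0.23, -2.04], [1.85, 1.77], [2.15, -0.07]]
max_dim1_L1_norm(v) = 3.62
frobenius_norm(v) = 3.92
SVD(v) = [[0.36, 0.76], [-0.79, -0.06], [-0.49, 0.65]] @ diag([3.2223133535808306, 2.2391955366458434]) @ [[-0.76,-0.65],[0.65,-0.76]]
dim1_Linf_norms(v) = [2.04, 1.85, 2.15]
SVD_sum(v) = [[-0.88, -0.75], [1.94, 1.67], [1.20, 1.03]] + [[1.11, -1.29],[-0.09, 0.10],[0.95, -1.1]]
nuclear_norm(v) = 5.46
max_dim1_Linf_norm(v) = 2.15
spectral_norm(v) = 3.22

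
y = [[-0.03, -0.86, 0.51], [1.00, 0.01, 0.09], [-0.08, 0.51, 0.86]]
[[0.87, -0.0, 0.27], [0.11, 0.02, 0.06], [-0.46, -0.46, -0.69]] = y @ [[0.11, 0.06, 0.11],[-0.98, -0.23, -0.58],[0.06, -0.39, -0.45]]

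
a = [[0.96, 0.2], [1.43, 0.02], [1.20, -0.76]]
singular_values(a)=[2.13, 0.7]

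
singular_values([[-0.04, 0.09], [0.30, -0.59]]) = [0.67, 0.01]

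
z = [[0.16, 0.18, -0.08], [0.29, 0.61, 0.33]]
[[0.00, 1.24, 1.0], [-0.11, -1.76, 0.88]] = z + [[-0.16, 1.06, 1.08],[-0.4, -2.37, 0.55]]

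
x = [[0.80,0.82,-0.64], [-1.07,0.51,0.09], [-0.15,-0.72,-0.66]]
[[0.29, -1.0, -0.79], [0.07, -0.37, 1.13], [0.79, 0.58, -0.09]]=x@[[-0.23,-0.10,-0.97], [-0.17,-0.97,0.14], [-0.96,0.2,0.2]]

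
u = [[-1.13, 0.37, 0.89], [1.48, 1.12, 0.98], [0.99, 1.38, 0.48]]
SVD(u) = [[-0.08, -1.0, -0.05], [0.77, -0.03, -0.64], [0.64, -0.09, 0.77]] @ diag([2.708078032180796, 1.4760161217928618, 0.46226591895503805]) @ [[0.69, 0.63, 0.36], [0.67, -0.36, -0.65], [-0.28, 0.69, -0.67]]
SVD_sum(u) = [[-0.15, -0.14, -0.08], [1.42, 1.31, 0.76], [1.18, 1.09, 0.63]] + [[-0.99, 0.52, 0.95], [-0.03, 0.01, 0.03], [-0.09, 0.05, 0.09]] + [[0.01, -0.02, 0.02], [0.08, -0.2, 0.2], [-0.10, 0.24, -0.24]]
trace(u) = 0.47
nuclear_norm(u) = 4.65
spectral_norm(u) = 2.71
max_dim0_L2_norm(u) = 2.11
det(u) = 1.85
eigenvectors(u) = [[-0.23,-0.88,0.41], [-0.74,0.46,-0.71], [-0.64,0.12,0.57]]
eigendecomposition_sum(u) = [[0.26,0.41,0.33], [0.82,1.3,1.02], [0.71,1.12,0.88]] + [[-1.45, -0.21, 0.77],[0.76, 0.11, -0.41],[0.2, 0.03, -0.11]] + [[0.06, 0.16, -0.21],[-0.10, -0.28, 0.37],[0.08, 0.23, -0.30]]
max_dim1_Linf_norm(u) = 1.48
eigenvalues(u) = [2.44, -1.45, -0.52]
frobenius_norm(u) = 3.12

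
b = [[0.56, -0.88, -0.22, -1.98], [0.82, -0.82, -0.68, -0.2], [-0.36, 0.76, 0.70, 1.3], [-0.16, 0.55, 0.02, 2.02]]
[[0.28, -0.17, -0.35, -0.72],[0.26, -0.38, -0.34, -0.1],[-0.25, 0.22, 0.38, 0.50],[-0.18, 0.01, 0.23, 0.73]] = b@[[0.12, -0.10, -0.10, -0.05],[-0.10, 0.31, 0.09, -0.09],[-0.1, 0.09, 0.25, 0.08],[-0.05, -0.09, 0.08, 0.38]]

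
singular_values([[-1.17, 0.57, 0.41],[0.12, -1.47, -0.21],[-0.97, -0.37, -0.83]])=[1.77, 1.51, 0.66]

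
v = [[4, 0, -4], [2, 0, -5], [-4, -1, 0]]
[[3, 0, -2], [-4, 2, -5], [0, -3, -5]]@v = [[20, 2, -12], [8, 5, 6], [14, 5, 15]]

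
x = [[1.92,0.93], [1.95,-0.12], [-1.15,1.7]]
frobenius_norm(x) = 3.55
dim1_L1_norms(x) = [2.85, 2.07, 2.85]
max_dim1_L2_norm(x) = 2.13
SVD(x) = [[-0.62, 0.56], [-0.66, 0.02], [0.43, 0.83]] @ diag([2.9737973322732625, 1.933191513162735]) @ [[-1.0,0.08], [0.08,1.0]]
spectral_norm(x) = 2.97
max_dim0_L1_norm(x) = 5.02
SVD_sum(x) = [[1.83, -0.15], [1.95, -0.15], [-1.28, 0.10]] + [[0.09, 1.08], [0.00, 0.03], [0.13, 1.6]]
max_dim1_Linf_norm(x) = 1.95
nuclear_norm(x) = 4.91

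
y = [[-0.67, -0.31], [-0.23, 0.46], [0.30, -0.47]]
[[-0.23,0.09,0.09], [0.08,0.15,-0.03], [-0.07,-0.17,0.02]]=y @ [[0.21, -0.23, -0.09], [0.28, 0.22, -0.11]]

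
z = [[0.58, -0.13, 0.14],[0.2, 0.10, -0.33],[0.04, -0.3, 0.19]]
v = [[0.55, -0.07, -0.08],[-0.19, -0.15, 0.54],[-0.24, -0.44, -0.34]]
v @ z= [[0.3, -0.05, 0.08],[-0.12, -0.15, 0.13],[-0.24, 0.09, 0.05]]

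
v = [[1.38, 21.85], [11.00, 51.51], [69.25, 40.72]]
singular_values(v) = [90.94, 37.9]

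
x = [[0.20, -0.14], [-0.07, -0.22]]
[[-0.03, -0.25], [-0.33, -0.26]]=x @ [[0.72, -0.36], [1.25, 1.28]]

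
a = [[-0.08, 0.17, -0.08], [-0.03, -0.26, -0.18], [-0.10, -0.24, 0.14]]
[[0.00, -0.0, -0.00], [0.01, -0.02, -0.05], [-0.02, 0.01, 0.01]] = a @ [[0.05, -0.01, 0.00], [0.01, 0.01, 0.06], [-0.07, 0.08, 0.18]]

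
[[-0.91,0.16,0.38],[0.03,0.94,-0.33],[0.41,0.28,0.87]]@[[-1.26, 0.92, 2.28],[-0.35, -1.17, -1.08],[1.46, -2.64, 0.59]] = [[1.65, -2.03, -2.02], [-0.85, -0.20, -1.14], [0.66, -2.25, 1.15]]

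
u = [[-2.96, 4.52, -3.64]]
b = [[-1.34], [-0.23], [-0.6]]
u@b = [[5.11]]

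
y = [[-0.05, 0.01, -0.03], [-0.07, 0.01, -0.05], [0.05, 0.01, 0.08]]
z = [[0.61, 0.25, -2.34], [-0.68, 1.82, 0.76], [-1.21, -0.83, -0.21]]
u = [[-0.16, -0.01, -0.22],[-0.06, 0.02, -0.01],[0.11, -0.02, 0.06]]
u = z @ y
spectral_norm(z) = 2.65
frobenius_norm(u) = 0.31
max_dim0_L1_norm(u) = 0.33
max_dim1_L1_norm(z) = 3.26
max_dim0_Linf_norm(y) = 0.08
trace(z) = 2.22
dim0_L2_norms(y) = [0.1, 0.02, 0.1]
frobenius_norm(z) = 3.53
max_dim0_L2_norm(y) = 0.1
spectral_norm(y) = 0.14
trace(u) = -0.08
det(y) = 0.00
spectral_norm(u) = 0.30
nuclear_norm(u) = 0.37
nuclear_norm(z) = 5.88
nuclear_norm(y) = 0.17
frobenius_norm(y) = 0.14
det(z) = -6.59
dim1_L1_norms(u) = [0.39, 0.09, 0.19]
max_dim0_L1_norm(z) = 3.31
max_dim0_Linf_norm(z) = 2.34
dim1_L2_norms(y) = [0.06, 0.09, 0.09]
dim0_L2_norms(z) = [1.52, 2.02, 2.47]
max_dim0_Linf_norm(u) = 0.22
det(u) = 0.00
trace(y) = 0.04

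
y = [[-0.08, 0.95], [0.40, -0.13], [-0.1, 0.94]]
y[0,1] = 0.95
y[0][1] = 0.95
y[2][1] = 0.944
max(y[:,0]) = 0.404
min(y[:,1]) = -0.13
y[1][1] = -0.13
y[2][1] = 0.944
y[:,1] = [0.95, -0.13, 0.944]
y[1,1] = -0.13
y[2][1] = 0.944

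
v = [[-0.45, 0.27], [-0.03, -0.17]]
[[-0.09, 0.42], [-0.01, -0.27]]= v @ [[0.23, 0.0], [0.04, 1.57]]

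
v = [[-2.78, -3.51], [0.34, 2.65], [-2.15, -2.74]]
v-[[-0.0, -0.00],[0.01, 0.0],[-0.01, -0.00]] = [[-2.78, -3.51], [0.33, 2.65], [-2.14, -2.74]]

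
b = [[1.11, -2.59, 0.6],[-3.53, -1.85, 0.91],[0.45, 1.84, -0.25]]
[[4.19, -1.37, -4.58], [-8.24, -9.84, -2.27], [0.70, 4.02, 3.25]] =b @ [[2.76, 2.23, -0.13], [-0.10, 1.86, 1.92], [1.45, 1.62, 0.9]]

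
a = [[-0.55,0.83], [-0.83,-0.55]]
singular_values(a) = [1.0, 1.0]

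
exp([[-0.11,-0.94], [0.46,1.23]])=[[0.59, -1.65], [0.81, 2.94]]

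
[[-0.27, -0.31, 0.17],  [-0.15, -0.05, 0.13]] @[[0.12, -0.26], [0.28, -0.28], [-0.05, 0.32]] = [[-0.13, 0.21], [-0.04, 0.09]]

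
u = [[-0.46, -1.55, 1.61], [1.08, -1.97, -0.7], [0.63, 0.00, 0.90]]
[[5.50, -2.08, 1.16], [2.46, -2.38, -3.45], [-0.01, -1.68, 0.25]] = u @ [[-1.27, -1.36, -1.16], [-2.26, 0.79, 0.73], [0.88, -0.92, 1.09]]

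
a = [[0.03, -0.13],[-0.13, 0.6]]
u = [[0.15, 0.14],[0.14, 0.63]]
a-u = [[-0.12, -0.27], [-0.27, -0.03]]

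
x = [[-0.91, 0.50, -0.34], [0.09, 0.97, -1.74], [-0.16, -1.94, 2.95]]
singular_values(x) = [4.09, 0.96, 0.12]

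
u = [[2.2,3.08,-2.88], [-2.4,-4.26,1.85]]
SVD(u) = [[-0.67,0.74], [0.74,0.67]] @ diag([6.987187689661789, 1.0630654680868714]) @ [[-0.47, -0.75, 0.47],[0.02, -0.54, -0.84]]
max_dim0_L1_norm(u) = 7.34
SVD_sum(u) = [[2.19, 3.51, -2.22], [-2.41, -3.87, 2.45]] + [[0.01, -0.43, -0.66], [0.01, -0.39, -0.60]]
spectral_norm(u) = 6.99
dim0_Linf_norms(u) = [2.4, 4.26, 2.88]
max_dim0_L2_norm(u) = 5.26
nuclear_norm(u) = 8.05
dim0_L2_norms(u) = [3.26, 5.26, 3.42]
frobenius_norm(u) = 7.07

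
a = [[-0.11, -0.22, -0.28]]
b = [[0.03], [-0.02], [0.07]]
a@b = [[-0.02]]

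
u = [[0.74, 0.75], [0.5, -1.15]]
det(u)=-1.226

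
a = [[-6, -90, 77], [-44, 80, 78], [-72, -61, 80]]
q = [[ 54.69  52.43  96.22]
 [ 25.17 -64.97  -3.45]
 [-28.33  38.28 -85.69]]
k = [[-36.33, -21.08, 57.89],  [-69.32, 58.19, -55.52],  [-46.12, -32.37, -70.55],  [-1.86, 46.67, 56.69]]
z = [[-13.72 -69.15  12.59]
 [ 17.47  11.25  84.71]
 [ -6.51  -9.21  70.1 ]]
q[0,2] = 96.22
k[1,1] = 58.19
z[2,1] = -9.21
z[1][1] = 11.25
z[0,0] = -13.72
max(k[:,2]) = 57.89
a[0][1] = -90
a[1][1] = 80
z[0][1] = -69.15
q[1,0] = 25.17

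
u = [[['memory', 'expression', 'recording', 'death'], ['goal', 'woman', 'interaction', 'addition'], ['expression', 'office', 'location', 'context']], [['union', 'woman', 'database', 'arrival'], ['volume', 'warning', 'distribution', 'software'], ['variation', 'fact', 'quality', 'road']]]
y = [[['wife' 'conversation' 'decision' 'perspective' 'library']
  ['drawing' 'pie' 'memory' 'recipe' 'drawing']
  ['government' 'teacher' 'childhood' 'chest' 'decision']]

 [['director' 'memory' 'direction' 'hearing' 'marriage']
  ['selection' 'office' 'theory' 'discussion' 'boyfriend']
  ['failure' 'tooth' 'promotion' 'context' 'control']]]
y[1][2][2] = 'promotion'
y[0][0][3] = 'perspective'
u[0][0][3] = 'death'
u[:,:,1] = [['expression', 'woman', 'office'], ['woman', 'warning', 'fact']]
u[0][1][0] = 'goal'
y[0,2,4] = 'decision'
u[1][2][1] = 'fact'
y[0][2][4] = 'decision'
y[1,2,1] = 'tooth'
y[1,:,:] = [['director', 'memory', 'direction', 'hearing', 'marriage'], ['selection', 'office', 'theory', 'discussion', 'boyfriend'], ['failure', 'tooth', 'promotion', 'context', 'control']]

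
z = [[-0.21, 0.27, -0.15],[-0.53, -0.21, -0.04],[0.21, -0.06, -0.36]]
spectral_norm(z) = 0.62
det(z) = -0.08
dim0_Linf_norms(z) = [0.53, 0.27, 0.36]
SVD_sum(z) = [[-0.14, -0.02, 0.02],[-0.54, -0.09, 0.06],[0.23, 0.04, -0.03]] + [[-0.03,  0.03,  -0.21], [-0.01,  0.01,  -0.08], [-0.04,  0.05,  -0.31]] + [[-0.04, 0.26, 0.05], [0.02, -0.13, -0.02], [0.02, -0.15, -0.03]]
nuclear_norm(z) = 1.34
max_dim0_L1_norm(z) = 0.95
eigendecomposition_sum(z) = [[-0.11+0.21j, 0.14+0.06j, -0.06-0.05j], [(-0.27-0.13j), -0.07+0.18j, 0.06-0.08j], [(0.1+0.05j), 0.03-0.07j, -0.02+0.03j]] + [[-0.11-0.21j, (0.14-0.06j), (-0.06+0.05j)],  [(-0.27+0.13j), (-0.07-0.18j), 0.06+0.08j],  [(0.1-0.05j), 0.03+0.07j, -0.02-0.03j]] + [[0.00+0.00j, (-0.01-0j), (-0.03-0j)],[0.00+0.00j, (-0.06-0j), -0.16-0.00j],[0.00+0.00j, (-0.12-0j), -0.31-0.00j]]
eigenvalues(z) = [(-0.2+0.42j), (-0.2-0.42j), (-0.37+0j)]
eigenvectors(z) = [[(0.01-0.59j), 0.01+0.59j, (0.07+0j)], [0.75+0.00j, 0.75-0.00j, (0.45+0j)], [-0.29-0.01j, -0.29+0.01j, (0.89+0j)]]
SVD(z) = [[-0.24, 0.55, -0.8], [-0.89, 0.20, 0.4], [0.38, 0.81, 0.45]] @ diag([0.6153322799694246, 0.39013833975993195, 0.3354970358691618]) @ [[0.98, 0.16, -0.11], [-0.13, 0.15, -0.98], [0.14, -0.98, -0.17]]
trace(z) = -0.78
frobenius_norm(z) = 0.80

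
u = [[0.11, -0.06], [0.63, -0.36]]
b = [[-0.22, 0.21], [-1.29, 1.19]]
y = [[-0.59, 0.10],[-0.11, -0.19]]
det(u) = -0.00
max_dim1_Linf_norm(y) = 0.59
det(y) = 0.12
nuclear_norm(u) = 0.74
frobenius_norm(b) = 1.78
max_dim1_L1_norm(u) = 0.99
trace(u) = -0.25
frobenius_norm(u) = 0.74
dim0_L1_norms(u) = [0.74, 0.42]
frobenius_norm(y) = 0.64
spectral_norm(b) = 1.78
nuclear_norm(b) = 1.79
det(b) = 0.01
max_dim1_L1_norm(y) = 0.69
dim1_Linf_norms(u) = [0.11, 0.63]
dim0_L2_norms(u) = [0.64, 0.36]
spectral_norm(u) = 0.74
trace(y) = -0.78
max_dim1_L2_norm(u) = 0.73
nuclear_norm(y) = 0.81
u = b @ y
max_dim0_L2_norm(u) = 0.64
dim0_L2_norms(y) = [0.6, 0.21]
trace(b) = 0.97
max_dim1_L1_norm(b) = 2.48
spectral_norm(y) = 0.60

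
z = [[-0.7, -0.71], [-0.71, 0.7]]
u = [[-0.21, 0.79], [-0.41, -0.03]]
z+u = [[-0.91, 0.08], [-1.12, 0.67]]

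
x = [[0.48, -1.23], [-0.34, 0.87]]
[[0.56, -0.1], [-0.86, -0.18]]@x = [[0.3, -0.78], [-0.35, 0.90]]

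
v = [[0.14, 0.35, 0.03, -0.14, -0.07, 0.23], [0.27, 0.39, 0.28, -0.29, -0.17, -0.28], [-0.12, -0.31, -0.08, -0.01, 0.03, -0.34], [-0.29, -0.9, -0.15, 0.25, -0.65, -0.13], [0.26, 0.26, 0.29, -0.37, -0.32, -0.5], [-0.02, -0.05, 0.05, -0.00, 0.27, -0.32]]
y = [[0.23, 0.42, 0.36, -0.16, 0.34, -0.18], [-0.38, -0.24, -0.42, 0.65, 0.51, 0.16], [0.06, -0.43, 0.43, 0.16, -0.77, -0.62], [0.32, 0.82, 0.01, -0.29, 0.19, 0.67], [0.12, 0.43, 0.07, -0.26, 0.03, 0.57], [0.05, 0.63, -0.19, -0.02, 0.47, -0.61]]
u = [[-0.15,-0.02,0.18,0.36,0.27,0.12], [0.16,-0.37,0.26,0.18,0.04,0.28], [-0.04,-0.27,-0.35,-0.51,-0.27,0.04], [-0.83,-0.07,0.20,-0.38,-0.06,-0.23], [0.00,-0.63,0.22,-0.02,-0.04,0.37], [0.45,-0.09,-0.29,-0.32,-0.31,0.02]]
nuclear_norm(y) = 4.83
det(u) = 0.00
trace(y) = -0.45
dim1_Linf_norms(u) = [0.36, 0.37, 0.51, 0.83, 0.63, 0.45]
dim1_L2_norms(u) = [0.52, 0.59, 0.73, 0.97, 0.76, 0.7]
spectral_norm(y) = 1.72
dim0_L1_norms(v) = [1.1, 2.26, 0.88, 1.06, 1.51, 1.8]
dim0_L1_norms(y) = [1.16, 2.97, 1.48, 1.54, 2.31, 2.81]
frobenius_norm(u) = 1.78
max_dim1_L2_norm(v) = 1.19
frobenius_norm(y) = 2.44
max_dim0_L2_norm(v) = 1.12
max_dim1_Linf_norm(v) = 0.9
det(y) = 0.02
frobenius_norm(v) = 1.80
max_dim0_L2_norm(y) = 1.29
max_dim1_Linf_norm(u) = 0.83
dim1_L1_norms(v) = [0.96, 1.68, 0.89, 2.37, 2.0, 0.71]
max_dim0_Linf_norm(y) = 0.82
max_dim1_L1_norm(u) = 1.77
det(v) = -0.00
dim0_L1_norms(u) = [1.63, 1.45, 1.5, 1.77, 0.99, 1.06]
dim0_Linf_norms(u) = [0.83, 0.63, 0.35, 0.51, 0.31, 0.37]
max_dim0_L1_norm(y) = 2.97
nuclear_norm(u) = 3.27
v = u @ y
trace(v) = 0.06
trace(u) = -1.27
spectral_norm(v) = 1.38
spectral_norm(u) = 1.07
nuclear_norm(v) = 3.10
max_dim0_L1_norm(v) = 2.26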